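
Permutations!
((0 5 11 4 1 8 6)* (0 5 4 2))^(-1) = (0 2 11 5 6 8 1 4)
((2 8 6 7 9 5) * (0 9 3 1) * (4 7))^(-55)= ((0 9 5 2 8 6 4 7 3 1))^(-55)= (0 6)(1 8)(2 3)(4 9)(5 7)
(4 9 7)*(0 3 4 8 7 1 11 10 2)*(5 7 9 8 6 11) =(0 3 4 8 9 1 5 7 6 11 10 2) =[3, 5, 0, 4, 8, 7, 11, 6, 9, 1, 2, 10]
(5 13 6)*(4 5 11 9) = (4 5 13 6 11 9) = [0, 1, 2, 3, 5, 13, 11, 7, 8, 4, 10, 9, 12, 6]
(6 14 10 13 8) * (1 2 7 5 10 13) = (1 2 7 5 10)(6 14 13 8) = [0, 2, 7, 3, 4, 10, 14, 5, 6, 9, 1, 11, 12, 8, 13]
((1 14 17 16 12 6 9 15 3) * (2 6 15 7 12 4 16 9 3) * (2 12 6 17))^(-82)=(1 6 9 2)(3 7 17 14)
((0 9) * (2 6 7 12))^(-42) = (2 7)(6 12)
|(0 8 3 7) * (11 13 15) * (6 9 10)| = 12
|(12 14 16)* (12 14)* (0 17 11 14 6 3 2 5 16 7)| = |(0 17 11 14 7)(2 5 16 6 3)| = 5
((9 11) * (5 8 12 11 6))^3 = ((5 8 12 11 9 6))^3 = (5 11)(6 12)(8 9)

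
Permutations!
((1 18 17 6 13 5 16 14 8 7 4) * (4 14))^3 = ((1 18 17 6 13 5 16 4)(7 14 8))^3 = (1 6 16 18 13 4 17 5)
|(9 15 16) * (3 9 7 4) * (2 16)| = 7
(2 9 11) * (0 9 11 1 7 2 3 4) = (0 9 1 7 2 11 3 4) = [9, 7, 11, 4, 0, 5, 6, 2, 8, 1, 10, 3]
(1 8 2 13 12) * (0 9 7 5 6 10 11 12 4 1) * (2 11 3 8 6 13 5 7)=(0 9 2 5 13 4 1 6 10 3 8 11 12)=[9, 6, 5, 8, 1, 13, 10, 7, 11, 2, 3, 12, 0, 4]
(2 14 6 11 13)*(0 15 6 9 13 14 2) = (0 15 6 11 14 9 13) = [15, 1, 2, 3, 4, 5, 11, 7, 8, 13, 10, 14, 12, 0, 9, 6]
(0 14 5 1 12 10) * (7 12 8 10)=(0 14 5 1 8 10)(7 12)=[14, 8, 2, 3, 4, 1, 6, 12, 10, 9, 0, 11, 7, 13, 5]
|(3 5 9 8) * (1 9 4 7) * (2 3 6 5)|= |(1 9 8 6 5 4 7)(2 3)|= 14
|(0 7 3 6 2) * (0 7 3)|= 5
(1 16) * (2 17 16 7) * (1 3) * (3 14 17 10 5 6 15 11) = (1 7 2 10 5 6 15 11 3)(14 17 16) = [0, 7, 10, 1, 4, 6, 15, 2, 8, 9, 5, 3, 12, 13, 17, 11, 14, 16]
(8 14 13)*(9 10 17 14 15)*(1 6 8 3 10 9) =[0, 6, 2, 10, 4, 5, 8, 7, 15, 9, 17, 11, 12, 3, 13, 1, 16, 14] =(1 6 8 15)(3 10 17 14 13)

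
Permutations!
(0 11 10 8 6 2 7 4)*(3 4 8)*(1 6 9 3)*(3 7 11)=(0 3 4)(1 6 2 11 10)(7 8 9)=[3, 6, 11, 4, 0, 5, 2, 8, 9, 7, 1, 10]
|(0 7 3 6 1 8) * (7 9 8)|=|(0 9 8)(1 7 3 6)|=12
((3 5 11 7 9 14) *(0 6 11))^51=(0 7 3 6 9 5 11 14)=((0 6 11 7 9 14 3 5))^51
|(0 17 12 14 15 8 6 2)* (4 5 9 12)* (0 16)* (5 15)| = 8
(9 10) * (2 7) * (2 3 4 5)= [0, 1, 7, 4, 5, 2, 6, 3, 8, 10, 9]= (2 7 3 4 5)(9 10)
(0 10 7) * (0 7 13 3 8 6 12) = [10, 1, 2, 8, 4, 5, 12, 7, 6, 9, 13, 11, 0, 3] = (0 10 13 3 8 6 12)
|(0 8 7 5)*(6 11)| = 4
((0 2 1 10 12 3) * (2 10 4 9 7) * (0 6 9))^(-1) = (0 4 1 2 7 9 6 3 12 10)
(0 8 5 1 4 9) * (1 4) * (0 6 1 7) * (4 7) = (0 8 5 7)(1 4 9 6) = [8, 4, 2, 3, 9, 7, 1, 0, 5, 6]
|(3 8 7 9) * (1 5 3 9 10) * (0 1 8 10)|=7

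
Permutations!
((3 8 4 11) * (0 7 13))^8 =(0 13 7)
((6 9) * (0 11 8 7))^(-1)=((0 11 8 7)(6 9))^(-1)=(0 7 8 11)(6 9)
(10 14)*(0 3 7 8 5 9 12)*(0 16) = (0 3 7 8 5 9 12 16)(10 14) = [3, 1, 2, 7, 4, 9, 6, 8, 5, 12, 14, 11, 16, 13, 10, 15, 0]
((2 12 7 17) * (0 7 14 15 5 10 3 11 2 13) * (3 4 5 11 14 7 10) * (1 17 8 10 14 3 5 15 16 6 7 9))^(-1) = (0 13 17 1 9 12 2 11 15 4 10 8 7 6 16 14)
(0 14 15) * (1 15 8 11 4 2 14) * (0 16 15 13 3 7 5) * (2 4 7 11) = (0 1 13 3 11 7 5)(2 14 8)(15 16) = [1, 13, 14, 11, 4, 0, 6, 5, 2, 9, 10, 7, 12, 3, 8, 16, 15]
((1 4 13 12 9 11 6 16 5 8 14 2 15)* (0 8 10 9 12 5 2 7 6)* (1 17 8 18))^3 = (0 4 10)(1 5 11)(2 8 6 15 14 16 17 7)(9 18 13)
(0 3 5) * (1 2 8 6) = (0 3 5)(1 2 8 6) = [3, 2, 8, 5, 4, 0, 1, 7, 6]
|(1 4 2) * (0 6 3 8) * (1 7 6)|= 8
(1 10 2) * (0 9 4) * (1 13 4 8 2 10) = (0 9 8 2 13 4) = [9, 1, 13, 3, 0, 5, 6, 7, 2, 8, 10, 11, 12, 4]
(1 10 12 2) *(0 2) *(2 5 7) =(0 5 7 2 1 10 12) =[5, 10, 1, 3, 4, 7, 6, 2, 8, 9, 12, 11, 0]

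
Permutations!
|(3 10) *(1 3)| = 3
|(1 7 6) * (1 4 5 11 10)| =|(1 7 6 4 5 11 10)| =7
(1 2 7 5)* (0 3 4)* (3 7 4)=[7, 2, 4, 3, 0, 1, 6, 5]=(0 7 5 1 2 4)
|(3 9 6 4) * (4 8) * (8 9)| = |(3 8 4)(6 9)| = 6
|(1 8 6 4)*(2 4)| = 5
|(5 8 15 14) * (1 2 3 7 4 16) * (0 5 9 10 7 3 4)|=8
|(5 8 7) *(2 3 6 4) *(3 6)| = |(2 6 4)(5 8 7)| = 3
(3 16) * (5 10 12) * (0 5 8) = (0 5 10 12 8)(3 16) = [5, 1, 2, 16, 4, 10, 6, 7, 0, 9, 12, 11, 8, 13, 14, 15, 3]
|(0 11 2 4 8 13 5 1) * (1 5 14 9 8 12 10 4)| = |(0 11 2 1)(4 12 10)(8 13 14 9)| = 12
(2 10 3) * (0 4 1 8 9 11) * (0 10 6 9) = [4, 8, 6, 2, 1, 5, 9, 7, 0, 11, 3, 10] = (0 4 1 8)(2 6 9 11 10 3)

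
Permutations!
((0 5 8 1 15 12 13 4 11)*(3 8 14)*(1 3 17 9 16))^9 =((0 5 14 17 9 16 1 15 12 13 4 11)(3 8))^9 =(0 13 1 17)(3 8)(4 15 9 5)(11 12 16 14)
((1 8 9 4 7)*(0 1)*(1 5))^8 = ((0 5 1 8 9 4 7))^8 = (0 5 1 8 9 4 7)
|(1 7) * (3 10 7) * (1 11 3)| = 4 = |(3 10 7 11)|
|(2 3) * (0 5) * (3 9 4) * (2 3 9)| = |(0 5)(4 9)| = 2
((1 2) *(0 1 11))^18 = (0 2)(1 11)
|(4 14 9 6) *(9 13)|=|(4 14 13 9 6)|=5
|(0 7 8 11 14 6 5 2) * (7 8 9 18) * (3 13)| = 42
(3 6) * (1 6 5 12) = (1 6 3 5 12) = [0, 6, 2, 5, 4, 12, 3, 7, 8, 9, 10, 11, 1]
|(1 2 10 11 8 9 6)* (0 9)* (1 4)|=9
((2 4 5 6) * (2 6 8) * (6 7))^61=((2 4 5 8)(6 7))^61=(2 4 5 8)(6 7)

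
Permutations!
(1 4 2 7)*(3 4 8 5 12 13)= (1 8 5 12 13 3 4 2 7)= [0, 8, 7, 4, 2, 12, 6, 1, 5, 9, 10, 11, 13, 3]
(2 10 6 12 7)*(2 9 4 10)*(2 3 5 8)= (2 3 5 8)(4 10 6 12 7 9)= [0, 1, 3, 5, 10, 8, 12, 9, 2, 4, 6, 11, 7]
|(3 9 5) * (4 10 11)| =|(3 9 5)(4 10 11)| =3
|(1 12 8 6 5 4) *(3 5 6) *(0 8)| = |(0 8 3 5 4 1 12)| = 7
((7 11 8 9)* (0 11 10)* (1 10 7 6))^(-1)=(0 10 1 6 9 8 11)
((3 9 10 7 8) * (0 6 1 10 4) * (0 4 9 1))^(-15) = ((0 6)(1 10 7 8 3))^(-15) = (10)(0 6)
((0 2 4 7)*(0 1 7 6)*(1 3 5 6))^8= (7)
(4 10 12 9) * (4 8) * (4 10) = [0, 1, 2, 3, 4, 5, 6, 7, 10, 8, 12, 11, 9] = (8 10 12 9)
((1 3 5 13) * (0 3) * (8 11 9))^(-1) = ((0 3 5 13 1)(8 11 9))^(-1) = (0 1 13 5 3)(8 9 11)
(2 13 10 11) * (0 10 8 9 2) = (0 10 11)(2 13 8 9) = [10, 1, 13, 3, 4, 5, 6, 7, 9, 2, 11, 0, 12, 8]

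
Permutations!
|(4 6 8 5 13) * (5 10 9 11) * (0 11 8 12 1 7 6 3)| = 12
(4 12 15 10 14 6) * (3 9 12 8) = [0, 1, 2, 9, 8, 5, 4, 7, 3, 12, 14, 11, 15, 13, 6, 10] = (3 9 12 15 10 14 6 4 8)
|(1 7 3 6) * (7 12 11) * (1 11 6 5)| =|(1 12 6 11 7 3 5)| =7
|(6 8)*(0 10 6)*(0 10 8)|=|(0 8 10 6)|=4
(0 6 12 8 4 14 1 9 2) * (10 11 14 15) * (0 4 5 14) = (0 6 12 8 5 14 1 9 2 4 15 10 11) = [6, 9, 4, 3, 15, 14, 12, 7, 5, 2, 11, 0, 8, 13, 1, 10]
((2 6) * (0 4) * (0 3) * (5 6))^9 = (6)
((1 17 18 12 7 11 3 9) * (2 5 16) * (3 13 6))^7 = ((1 17 18 12 7 11 13 6 3 9)(2 5 16))^7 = (1 6 7 17 3 11 18 9 13 12)(2 5 16)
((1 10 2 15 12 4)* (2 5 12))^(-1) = ((1 10 5 12 4)(2 15))^(-1) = (1 4 12 5 10)(2 15)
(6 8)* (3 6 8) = (8)(3 6) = [0, 1, 2, 6, 4, 5, 3, 7, 8]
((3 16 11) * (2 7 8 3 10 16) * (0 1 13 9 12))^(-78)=(16)(0 13 12 1 9)(2 8)(3 7)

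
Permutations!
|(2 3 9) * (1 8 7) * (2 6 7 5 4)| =|(1 8 5 4 2 3 9 6 7)| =9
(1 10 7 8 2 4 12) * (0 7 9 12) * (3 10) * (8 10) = (0 7 10 9 12 1 3 8 2 4) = [7, 3, 4, 8, 0, 5, 6, 10, 2, 12, 9, 11, 1]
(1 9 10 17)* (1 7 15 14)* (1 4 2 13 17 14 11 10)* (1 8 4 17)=(1 9 8 4 2 13)(7 15 11 10 14 17)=[0, 9, 13, 3, 2, 5, 6, 15, 4, 8, 14, 10, 12, 1, 17, 11, 16, 7]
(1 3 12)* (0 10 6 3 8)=(0 10 6 3 12 1 8)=[10, 8, 2, 12, 4, 5, 3, 7, 0, 9, 6, 11, 1]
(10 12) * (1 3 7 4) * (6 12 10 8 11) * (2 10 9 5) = (1 3 7 4)(2 10 9 5)(6 12 8 11) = [0, 3, 10, 7, 1, 2, 12, 4, 11, 5, 9, 6, 8]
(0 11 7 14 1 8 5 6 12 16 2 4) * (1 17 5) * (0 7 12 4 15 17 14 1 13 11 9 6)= (0 9 6 4 7 1 8 13 11 12 16 2 15 17 5)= [9, 8, 15, 3, 7, 0, 4, 1, 13, 6, 10, 12, 16, 11, 14, 17, 2, 5]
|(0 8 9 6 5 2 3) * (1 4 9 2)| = 20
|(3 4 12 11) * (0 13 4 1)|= |(0 13 4 12 11 3 1)|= 7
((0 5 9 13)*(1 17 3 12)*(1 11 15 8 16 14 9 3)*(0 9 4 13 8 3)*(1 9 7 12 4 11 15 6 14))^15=((0 5)(1 17 9 8 16)(3 4 13 7 12 15)(6 14 11))^15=(17)(0 5)(3 7)(4 12)(13 15)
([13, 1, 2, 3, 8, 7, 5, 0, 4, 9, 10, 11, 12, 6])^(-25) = [0, 1, 2, 3, 8, 5, 6, 7, 4, 9, 10, 11, 12, 13]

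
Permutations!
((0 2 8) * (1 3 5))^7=(0 2 8)(1 3 5)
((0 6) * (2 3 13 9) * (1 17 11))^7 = (0 6)(1 17 11)(2 9 13 3)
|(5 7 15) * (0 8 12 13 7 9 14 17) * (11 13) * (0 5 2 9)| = 12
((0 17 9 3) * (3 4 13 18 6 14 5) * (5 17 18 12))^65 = (0 3 5 12 13 4 9 17 14 6 18)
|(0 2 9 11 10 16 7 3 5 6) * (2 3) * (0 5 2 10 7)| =8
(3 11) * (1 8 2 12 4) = (1 8 2 12 4)(3 11) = [0, 8, 12, 11, 1, 5, 6, 7, 2, 9, 10, 3, 4]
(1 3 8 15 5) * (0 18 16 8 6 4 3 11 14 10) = (0 18 16 8 15 5 1 11 14 10)(3 6 4) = [18, 11, 2, 6, 3, 1, 4, 7, 15, 9, 0, 14, 12, 13, 10, 5, 8, 17, 16]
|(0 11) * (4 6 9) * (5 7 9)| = 10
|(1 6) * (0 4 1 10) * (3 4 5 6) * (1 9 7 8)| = 12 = |(0 5 6 10)(1 3 4 9 7 8)|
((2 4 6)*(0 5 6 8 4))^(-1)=(0 2 6 5)(4 8)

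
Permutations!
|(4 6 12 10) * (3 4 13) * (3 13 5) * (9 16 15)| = |(3 4 6 12 10 5)(9 16 15)| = 6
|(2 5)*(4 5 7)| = |(2 7 4 5)| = 4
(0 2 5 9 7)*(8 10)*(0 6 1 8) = (0 2 5 9 7 6 1 8 10) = [2, 8, 5, 3, 4, 9, 1, 6, 10, 7, 0]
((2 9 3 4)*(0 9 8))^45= (0 4)(2 9)(3 8)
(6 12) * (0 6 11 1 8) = [6, 8, 2, 3, 4, 5, 12, 7, 0, 9, 10, 1, 11] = (0 6 12 11 1 8)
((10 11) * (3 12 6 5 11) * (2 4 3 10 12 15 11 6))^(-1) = (2 12 11 15 3 4)(5 6)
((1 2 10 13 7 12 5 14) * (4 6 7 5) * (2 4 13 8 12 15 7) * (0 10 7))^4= ((0 10 8 12 13 5 14 1 4 6 2 7 15))^4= (0 13 4 15 12 1 7 8 14 2 10 5 6)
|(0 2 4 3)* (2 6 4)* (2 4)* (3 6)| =6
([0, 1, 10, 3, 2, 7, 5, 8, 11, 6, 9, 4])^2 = [0, 1, 9, 3, 10, 8, 7, 11, 4, 5, 6, 2]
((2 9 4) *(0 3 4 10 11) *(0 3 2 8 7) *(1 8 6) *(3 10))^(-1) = (0 7 8 1 6 4 3 9 2)(10 11)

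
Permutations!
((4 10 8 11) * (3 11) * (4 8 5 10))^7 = (3 11 8)(5 10)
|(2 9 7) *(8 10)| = 6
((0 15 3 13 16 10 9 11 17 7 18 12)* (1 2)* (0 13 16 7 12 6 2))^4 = ((0 15 3 16 10 9 11 17 12 13 7 18 6 2 1))^4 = (0 10 12 6 15 9 13 2 3 11 7 1 16 17 18)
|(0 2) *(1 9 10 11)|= 4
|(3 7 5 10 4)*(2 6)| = 10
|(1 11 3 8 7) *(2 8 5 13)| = |(1 11 3 5 13 2 8 7)| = 8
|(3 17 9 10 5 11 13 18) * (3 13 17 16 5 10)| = 6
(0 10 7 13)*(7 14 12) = (0 10 14 12 7 13) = [10, 1, 2, 3, 4, 5, 6, 13, 8, 9, 14, 11, 7, 0, 12]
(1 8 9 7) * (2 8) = (1 2 8 9 7) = [0, 2, 8, 3, 4, 5, 6, 1, 9, 7]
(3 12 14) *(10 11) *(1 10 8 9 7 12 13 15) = (1 10 11 8 9 7 12 14 3 13 15) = [0, 10, 2, 13, 4, 5, 6, 12, 9, 7, 11, 8, 14, 15, 3, 1]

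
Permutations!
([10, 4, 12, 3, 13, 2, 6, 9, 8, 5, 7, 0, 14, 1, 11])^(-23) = [5, 4, 0, 3, 13, 11, 6, 12, 8, 14, 2, 9, 10, 1, 7]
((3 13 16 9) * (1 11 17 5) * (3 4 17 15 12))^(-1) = (1 5 17 4 9 16 13 3 12 15 11)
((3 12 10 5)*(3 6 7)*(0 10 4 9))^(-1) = (0 9 4 12 3 7 6 5 10)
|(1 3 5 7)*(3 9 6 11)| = |(1 9 6 11 3 5 7)| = 7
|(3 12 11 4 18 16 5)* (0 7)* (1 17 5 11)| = |(0 7)(1 17 5 3 12)(4 18 16 11)| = 20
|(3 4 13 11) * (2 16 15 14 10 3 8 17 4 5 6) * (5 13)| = 13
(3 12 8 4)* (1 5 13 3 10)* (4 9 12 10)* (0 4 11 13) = (0 4 11 13 3 10 1 5)(8 9 12) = [4, 5, 2, 10, 11, 0, 6, 7, 9, 12, 1, 13, 8, 3]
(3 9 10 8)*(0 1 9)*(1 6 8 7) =(0 6 8 3)(1 9 10 7) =[6, 9, 2, 0, 4, 5, 8, 1, 3, 10, 7]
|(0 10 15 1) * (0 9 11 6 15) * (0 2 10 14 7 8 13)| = 10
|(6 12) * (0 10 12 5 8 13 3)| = 8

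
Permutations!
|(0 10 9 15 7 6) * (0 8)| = 7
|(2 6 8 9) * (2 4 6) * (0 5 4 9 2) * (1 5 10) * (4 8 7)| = 6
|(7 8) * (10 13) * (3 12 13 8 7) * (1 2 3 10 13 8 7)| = 7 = |(13)(1 2 3 12 8 10 7)|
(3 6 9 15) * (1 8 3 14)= [0, 8, 2, 6, 4, 5, 9, 7, 3, 15, 10, 11, 12, 13, 1, 14]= (1 8 3 6 9 15 14)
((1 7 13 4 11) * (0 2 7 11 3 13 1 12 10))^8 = (0 2 7 1 11 12 10)(3 4 13) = ((0 2 7 1 11 12 10)(3 13 4))^8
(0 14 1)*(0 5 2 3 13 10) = (0 14 1 5 2 3 13 10) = [14, 5, 3, 13, 4, 2, 6, 7, 8, 9, 0, 11, 12, 10, 1]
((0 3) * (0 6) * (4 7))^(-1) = (0 6 3)(4 7)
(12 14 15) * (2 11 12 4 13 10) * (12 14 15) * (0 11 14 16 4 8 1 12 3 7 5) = (0 11 16 4 13 10 2 14 3 7 5)(1 12 15 8) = [11, 12, 14, 7, 13, 0, 6, 5, 1, 9, 2, 16, 15, 10, 3, 8, 4]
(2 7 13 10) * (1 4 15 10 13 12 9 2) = [0, 4, 7, 3, 15, 5, 6, 12, 8, 2, 1, 11, 9, 13, 14, 10] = (1 4 15 10)(2 7 12 9)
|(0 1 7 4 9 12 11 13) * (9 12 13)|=|(0 1 7 4 12 11 9 13)|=8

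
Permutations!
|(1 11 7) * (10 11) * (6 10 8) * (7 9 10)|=|(1 8 6 7)(9 10 11)|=12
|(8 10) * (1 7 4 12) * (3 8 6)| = 4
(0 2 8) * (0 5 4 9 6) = (0 2 8 5 4 9 6) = [2, 1, 8, 3, 9, 4, 0, 7, 5, 6]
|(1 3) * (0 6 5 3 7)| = 6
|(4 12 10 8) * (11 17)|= 4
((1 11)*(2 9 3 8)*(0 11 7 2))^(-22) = ((0 11 1 7 2 9 3 8))^(-22) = (0 1 2 3)(7 9 8 11)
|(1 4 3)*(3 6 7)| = |(1 4 6 7 3)| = 5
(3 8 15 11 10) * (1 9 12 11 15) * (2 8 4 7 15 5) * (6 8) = [0, 9, 6, 4, 7, 2, 8, 15, 1, 12, 3, 10, 11, 13, 14, 5] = (1 9 12 11 10 3 4 7 15 5 2 6 8)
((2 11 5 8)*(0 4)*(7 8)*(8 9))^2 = ((0 4)(2 11 5 7 9 8))^2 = (2 5 9)(7 8 11)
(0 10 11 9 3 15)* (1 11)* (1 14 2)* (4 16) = (0 10 14 2 1 11 9 3 15)(4 16) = [10, 11, 1, 15, 16, 5, 6, 7, 8, 3, 14, 9, 12, 13, 2, 0, 4]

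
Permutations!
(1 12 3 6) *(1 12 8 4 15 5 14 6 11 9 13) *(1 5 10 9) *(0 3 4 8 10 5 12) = (0 3 11 1 10 9 13 12 4 15 5 14 6) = [3, 10, 2, 11, 15, 14, 0, 7, 8, 13, 9, 1, 4, 12, 6, 5]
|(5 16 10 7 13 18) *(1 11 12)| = |(1 11 12)(5 16 10 7 13 18)| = 6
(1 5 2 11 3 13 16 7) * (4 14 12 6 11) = (1 5 2 4 14 12 6 11 3 13 16 7) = [0, 5, 4, 13, 14, 2, 11, 1, 8, 9, 10, 3, 6, 16, 12, 15, 7]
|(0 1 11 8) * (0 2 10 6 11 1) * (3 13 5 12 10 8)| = 14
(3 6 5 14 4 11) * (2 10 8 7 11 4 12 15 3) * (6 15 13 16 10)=[0, 1, 6, 15, 4, 14, 5, 11, 7, 9, 8, 2, 13, 16, 12, 3, 10]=(2 6 5 14 12 13 16 10 8 7 11)(3 15)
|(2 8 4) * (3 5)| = 6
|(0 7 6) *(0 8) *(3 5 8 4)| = 7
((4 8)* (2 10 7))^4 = ((2 10 7)(4 8))^4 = (2 10 7)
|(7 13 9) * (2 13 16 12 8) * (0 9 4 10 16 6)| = |(0 9 7 6)(2 13 4 10 16 12 8)| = 28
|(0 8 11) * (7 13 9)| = 3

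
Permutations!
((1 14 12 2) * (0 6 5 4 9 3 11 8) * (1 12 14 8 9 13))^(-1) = ((14)(0 6 5 4 13 1 8)(2 12)(3 11 9))^(-1) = (14)(0 8 1 13 4 5 6)(2 12)(3 9 11)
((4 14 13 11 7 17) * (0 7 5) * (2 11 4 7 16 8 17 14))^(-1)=(0 5 11 2 4 13 14 7 17 8 16)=((0 16 8 17 7 14 13 4 2 11 5))^(-1)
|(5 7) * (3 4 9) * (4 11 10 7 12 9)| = 7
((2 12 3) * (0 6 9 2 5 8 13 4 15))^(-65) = (0 6 9 2 12 3 5 8 13 4 15)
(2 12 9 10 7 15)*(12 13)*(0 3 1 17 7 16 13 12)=(0 3 1 17 7 15 2 12 9 10 16 13)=[3, 17, 12, 1, 4, 5, 6, 15, 8, 10, 16, 11, 9, 0, 14, 2, 13, 7]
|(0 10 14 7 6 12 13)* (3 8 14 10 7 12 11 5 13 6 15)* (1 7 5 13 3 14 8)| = 11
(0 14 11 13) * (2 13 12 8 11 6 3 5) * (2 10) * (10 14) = (0 10 2 13)(3 5 14 6)(8 11 12) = [10, 1, 13, 5, 4, 14, 3, 7, 11, 9, 2, 12, 8, 0, 6]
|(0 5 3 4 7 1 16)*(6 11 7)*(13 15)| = 18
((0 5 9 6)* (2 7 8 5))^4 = (0 5 2 9 7 6 8)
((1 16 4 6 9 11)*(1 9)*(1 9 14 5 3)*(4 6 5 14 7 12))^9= ((1 16 6 9 11 7 12 4 5 3))^9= (1 3 5 4 12 7 11 9 6 16)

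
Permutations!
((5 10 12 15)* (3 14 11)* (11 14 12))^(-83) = ((3 12 15 5 10 11))^(-83) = (3 12 15 5 10 11)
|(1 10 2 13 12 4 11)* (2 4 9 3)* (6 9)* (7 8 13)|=8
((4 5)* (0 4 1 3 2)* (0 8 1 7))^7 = ((0 4 5 7)(1 3 2 8))^7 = (0 7 5 4)(1 8 2 3)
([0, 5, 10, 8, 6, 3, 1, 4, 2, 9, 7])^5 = (1 10 5 7 3 4 8 6 2)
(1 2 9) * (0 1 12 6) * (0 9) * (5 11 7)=[1, 2, 0, 3, 4, 11, 9, 5, 8, 12, 10, 7, 6]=(0 1 2)(5 11 7)(6 9 12)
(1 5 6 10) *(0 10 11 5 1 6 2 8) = (0 10 6 11 5 2 8) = [10, 1, 8, 3, 4, 2, 11, 7, 0, 9, 6, 5]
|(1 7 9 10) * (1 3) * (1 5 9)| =4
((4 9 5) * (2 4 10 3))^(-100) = (2 9 10)(3 4 5)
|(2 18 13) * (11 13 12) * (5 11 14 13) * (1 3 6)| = 30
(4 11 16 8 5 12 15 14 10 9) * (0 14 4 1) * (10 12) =(0 14 12 15 4 11 16 8 5 10 9 1) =[14, 0, 2, 3, 11, 10, 6, 7, 5, 1, 9, 16, 15, 13, 12, 4, 8]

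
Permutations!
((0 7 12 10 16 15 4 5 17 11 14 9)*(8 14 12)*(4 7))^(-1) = ((0 4 5 17 11 12 10 16 15 7 8 14 9))^(-1) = (0 9 14 8 7 15 16 10 12 11 17 5 4)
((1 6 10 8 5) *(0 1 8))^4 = (10)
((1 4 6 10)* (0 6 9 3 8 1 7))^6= (0 10)(1 4 9 3 8)(6 7)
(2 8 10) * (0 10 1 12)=(0 10 2 8 1 12)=[10, 12, 8, 3, 4, 5, 6, 7, 1, 9, 2, 11, 0]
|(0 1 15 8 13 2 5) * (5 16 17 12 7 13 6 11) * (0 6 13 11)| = 13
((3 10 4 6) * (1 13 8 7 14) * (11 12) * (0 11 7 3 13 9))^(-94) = (0 14 11 1 12 9 7)(3 4 13)(6 8 10)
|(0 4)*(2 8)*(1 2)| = 6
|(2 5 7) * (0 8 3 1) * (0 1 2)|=6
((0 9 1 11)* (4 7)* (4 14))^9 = ((0 9 1 11)(4 7 14))^9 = (14)(0 9 1 11)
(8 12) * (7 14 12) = (7 14 12 8) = [0, 1, 2, 3, 4, 5, 6, 14, 7, 9, 10, 11, 8, 13, 12]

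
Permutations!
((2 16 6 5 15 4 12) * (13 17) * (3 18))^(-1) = ((2 16 6 5 15 4 12)(3 18)(13 17))^(-1) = (2 12 4 15 5 6 16)(3 18)(13 17)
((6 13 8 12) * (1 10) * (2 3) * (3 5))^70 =(2 5 3)(6 8)(12 13)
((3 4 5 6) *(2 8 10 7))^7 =(2 7 10 8)(3 6 5 4)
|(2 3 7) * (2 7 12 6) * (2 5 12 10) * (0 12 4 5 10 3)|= 10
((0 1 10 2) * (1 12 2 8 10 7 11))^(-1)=(0 2 12)(1 11 7)(8 10)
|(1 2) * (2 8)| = 3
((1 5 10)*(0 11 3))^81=((0 11 3)(1 5 10))^81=(11)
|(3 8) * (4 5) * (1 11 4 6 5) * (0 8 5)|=15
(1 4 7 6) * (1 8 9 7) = (1 4)(6 8 9 7) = [0, 4, 2, 3, 1, 5, 8, 6, 9, 7]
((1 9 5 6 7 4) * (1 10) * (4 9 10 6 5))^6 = (10)(4 7)(6 9)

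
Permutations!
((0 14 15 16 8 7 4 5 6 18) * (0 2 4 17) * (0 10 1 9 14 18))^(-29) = (0 18 2 4 5 6)(1 17 8 15 9 10 7 16 14)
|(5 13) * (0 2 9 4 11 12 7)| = 14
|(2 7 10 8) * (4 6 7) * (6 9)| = 7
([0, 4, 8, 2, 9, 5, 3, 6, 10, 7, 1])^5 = (1 3 4 2 9 8 7 10 6)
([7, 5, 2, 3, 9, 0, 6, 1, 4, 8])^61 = [7, 5, 2, 3, 9, 0, 6, 1, 4, 8]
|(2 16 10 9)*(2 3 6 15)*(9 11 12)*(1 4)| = |(1 4)(2 16 10 11 12 9 3 6 15)| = 18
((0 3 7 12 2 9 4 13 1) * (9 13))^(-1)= (0 1 13 2 12 7 3)(4 9)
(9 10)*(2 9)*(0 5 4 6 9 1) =(0 5 4 6 9 10 2 1) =[5, 0, 1, 3, 6, 4, 9, 7, 8, 10, 2]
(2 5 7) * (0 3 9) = (0 3 9)(2 5 7) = [3, 1, 5, 9, 4, 7, 6, 2, 8, 0]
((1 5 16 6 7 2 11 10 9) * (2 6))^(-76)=((1 5 16 2 11 10 9)(6 7))^(-76)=(1 5 16 2 11 10 9)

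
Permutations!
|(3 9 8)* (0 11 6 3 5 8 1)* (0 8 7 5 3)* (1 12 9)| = 6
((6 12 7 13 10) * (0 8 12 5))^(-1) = ((0 8 12 7 13 10 6 5))^(-1) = (0 5 6 10 13 7 12 8)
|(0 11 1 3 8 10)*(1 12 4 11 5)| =6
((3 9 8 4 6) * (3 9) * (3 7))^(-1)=(3 7)(4 8 9 6)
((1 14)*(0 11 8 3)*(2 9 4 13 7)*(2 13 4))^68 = (14)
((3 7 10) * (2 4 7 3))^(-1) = ((2 4 7 10))^(-1) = (2 10 7 4)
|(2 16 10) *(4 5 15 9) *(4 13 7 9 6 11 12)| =|(2 16 10)(4 5 15 6 11 12)(7 9 13)| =6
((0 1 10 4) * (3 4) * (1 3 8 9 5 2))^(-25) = ((0 3 4)(1 10 8 9 5 2))^(-25) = (0 4 3)(1 2 5 9 8 10)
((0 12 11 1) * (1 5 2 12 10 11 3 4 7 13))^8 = (0 7 12 11 1 4 2 10 13 3 5)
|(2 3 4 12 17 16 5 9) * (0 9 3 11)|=|(0 9 2 11)(3 4 12 17 16 5)|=12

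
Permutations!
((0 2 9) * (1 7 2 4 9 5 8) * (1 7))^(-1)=(0 9 4)(2 7 8 5)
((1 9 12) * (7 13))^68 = (13)(1 12 9)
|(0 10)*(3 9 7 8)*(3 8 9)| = 2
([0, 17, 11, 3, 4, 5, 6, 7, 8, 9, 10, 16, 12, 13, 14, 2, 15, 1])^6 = [0, 1, 16, 3, 4, 5, 6, 7, 8, 9, 10, 15, 12, 13, 14, 11, 2, 17]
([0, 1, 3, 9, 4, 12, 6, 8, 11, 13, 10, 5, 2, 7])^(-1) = (2 12 5 11 8 7 13 9 3)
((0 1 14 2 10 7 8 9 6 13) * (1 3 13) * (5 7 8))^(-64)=(0 13 3)(1 6 9 8 10 2 14)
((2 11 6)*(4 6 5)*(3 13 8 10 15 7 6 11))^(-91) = ((2 3 13 8 10 15 7 6)(4 11 5))^(-91) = (2 15 13 6 10 3 7 8)(4 5 11)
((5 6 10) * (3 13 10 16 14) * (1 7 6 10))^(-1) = (1 13 3 14 16 6 7)(5 10)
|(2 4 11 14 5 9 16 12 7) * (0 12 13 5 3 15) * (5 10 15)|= 14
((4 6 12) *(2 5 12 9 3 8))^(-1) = ((2 5 12 4 6 9 3 8))^(-1) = (2 8 3 9 6 4 12 5)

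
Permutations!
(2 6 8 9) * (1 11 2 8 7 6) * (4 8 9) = (1 11 2)(4 8)(6 7) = [0, 11, 1, 3, 8, 5, 7, 6, 4, 9, 10, 2]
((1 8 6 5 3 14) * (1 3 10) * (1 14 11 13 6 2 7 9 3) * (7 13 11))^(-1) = ((1 8 2 13 6 5 10 14)(3 7 9))^(-1) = (1 14 10 5 6 13 2 8)(3 9 7)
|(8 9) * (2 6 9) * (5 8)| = 5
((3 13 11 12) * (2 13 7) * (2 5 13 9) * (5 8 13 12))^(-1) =(2 9)(3 12 5 11 13 8 7)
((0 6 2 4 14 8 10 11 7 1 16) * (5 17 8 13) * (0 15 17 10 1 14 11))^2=(0 2 11 14 5)(1 15 8 16 17)(4 7 13 10 6)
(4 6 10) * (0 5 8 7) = (0 5 8 7)(4 6 10) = [5, 1, 2, 3, 6, 8, 10, 0, 7, 9, 4]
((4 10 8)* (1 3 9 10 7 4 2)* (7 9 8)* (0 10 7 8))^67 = ((0 10 8 2 1 3)(4 9 7))^67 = (0 10 8 2 1 3)(4 9 7)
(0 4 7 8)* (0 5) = (0 4 7 8 5) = [4, 1, 2, 3, 7, 0, 6, 8, 5]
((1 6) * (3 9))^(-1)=((1 6)(3 9))^(-1)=(1 6)(3 9)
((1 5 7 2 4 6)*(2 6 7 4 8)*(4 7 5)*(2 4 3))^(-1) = ((1 3 2 8 4 5 7 6))^(-1) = (1 6 7 5 4 8 2 3)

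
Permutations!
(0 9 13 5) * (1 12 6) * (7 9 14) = (0 14 7 9 13 5)(1 12 6) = [14, 12, 2, 3, 4, 0, 1, 9, 8, 13, 10, 11, 6, 5, 7]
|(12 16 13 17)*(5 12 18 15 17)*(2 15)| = 4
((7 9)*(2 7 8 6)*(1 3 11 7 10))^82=(1 3 11 7 9 8 6 2 10)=((1 3 11 7 9 8 6 2 10))^82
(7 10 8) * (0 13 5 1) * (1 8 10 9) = (0 13 5 8 7 9 1) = [13, 0, 2, 3, 4, 8, 6, 9, 7, 1, 10, 11, 12, 5]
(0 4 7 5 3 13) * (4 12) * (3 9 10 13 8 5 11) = (0 12 4 7 11 3 8 5 9 10 13) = [12, 1, 2, 8, 7, 9, 6, 11, 5, 10, 13, 3, 4, 0]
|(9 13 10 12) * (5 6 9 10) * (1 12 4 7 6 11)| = |(1 12 10 4 7 6 9 13 5 11)| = 10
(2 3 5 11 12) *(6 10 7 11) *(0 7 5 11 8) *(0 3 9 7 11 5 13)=(0 11 12 2 9 7 8 3 5 6 10 13)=[11, 1, 9, 5, 4, 6, 10, 8, 3, 7, 13, 12, 2, 0]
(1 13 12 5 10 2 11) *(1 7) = [0, 13, 11, 3, 4, 10, 6, 1, 8, 9, 2, 7, 5, 12] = (1 13 12 5 10 2 11 7)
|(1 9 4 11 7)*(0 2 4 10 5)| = 9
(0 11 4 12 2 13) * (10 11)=(0 10 11 4 12 2 13)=[10, 1, 13, 3, 12, 5, 6, 7, 8, 9, 11, 4, 2, 0]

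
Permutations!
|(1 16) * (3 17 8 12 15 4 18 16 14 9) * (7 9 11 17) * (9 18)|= |(1 14 11 17 8 12 15 4 9 3 7 18 16)|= 13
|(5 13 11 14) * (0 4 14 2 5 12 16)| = 20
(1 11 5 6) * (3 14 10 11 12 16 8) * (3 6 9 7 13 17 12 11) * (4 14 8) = (1 11 5 9 7 13 17 12 16 4 14 10 3 8 6) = [0, 11, 2, 8, 14, 9, 1, 13, 6, 7, 3, 5, 16, 17, 10, 15, 4, 12]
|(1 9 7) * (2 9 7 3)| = 6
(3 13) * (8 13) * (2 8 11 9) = [0, 1, 8, 11, 4, 5, 6, 7, 13, 2, 10, 9, 12, 3] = (2 8 13 3 11 9)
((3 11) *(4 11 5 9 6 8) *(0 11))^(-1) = ((0 11 3 5 9 6 8 4))^(-1) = (0 4 8 6 9 5 3 11)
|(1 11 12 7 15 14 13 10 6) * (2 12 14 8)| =|(1 11 14 13 10 6)(2 12 7 15 8)| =30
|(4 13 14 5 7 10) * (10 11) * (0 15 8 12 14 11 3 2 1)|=|(0 15 8 12 14 5 7 3 2 1)(4 13 11 10)|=20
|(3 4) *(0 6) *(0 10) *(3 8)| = 3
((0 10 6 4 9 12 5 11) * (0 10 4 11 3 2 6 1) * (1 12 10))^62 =((0 4 9 10 12 5 3 2 6 11 1))^62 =(0 2 10 1 3 9 11 5 4 6 12)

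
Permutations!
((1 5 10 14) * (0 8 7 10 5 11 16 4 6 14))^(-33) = (0 10 7 8)(1 4)(6 11)(14 16)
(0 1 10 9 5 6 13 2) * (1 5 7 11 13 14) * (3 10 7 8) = (0 5 6 14 1 7 11 13 2)(3 10 9 8) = [5, 7, 0, 10, 4, 6, 14, 11, 3, 8, 9, 13, 12, 2, 1]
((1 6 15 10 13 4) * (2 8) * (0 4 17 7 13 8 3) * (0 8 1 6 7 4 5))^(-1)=((0 5)(1 7 13 17 4 6 15 10)(2 3 8))^(-1)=(0 5)(1 10 15 6 4 17 13 7)(2 8 3)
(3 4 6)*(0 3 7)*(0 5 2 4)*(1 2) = (0 3)(1 2 4 6 7 5) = [3, 2, 4, 0, 6, 1, 7, 5]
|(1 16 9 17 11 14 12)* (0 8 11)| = 9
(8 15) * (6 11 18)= [0, 1, 2, 3, 4, 5, 11, 7, 15, 9, 10, 18, 12, 13, 14, 8, 16, 17, 6]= (6 11 18)(8 15)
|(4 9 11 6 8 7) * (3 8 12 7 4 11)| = 4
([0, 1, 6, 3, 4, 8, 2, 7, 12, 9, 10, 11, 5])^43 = (2 6)(5 8 12)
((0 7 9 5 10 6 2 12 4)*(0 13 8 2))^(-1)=(0 6 10 5 9 7)(2 8 13 4 12)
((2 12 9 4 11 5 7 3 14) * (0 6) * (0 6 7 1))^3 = (0 14 9 5 7 2 4 1 3 12 11)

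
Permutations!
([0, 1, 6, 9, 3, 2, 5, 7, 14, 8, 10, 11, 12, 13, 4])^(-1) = (2 5 6)(3 4 14 8 9)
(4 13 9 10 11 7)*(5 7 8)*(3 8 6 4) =[0, 1, 2, 8, 13, 7, 4, 3, 5, 10, 11, 6, 12, 9] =(3 8 5 7)(4 13 9 10 11 6)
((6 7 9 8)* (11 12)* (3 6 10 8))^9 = (3 6 7 9)(8 10)(11 12)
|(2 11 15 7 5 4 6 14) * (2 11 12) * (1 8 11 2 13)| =|(1 8 11 15 7 5 4 6 14 2 12 13)| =12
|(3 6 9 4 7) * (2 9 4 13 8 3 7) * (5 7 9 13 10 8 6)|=12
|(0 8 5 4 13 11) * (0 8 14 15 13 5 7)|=|(0 14 15 13 11 8 7)(4 5)|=14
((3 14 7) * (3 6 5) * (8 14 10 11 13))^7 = (3 6 14 13 10 5 7 8 11)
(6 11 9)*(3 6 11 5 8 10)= (3 6 5 8 10)(9 11)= [0, 1, 2, 6, 4, 8, 5, 7, 10, 11, 3, 9]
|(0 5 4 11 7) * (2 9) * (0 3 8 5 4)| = 14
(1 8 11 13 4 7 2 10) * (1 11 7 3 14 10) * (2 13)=(1 8 7 13 4 3 14 10 11 2)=[0, 8, 1, 14, 3, 5, 6, 13, 7, 9, 11, 2, 12, 4, 10]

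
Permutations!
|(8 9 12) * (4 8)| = |(4 8 9 12)| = 4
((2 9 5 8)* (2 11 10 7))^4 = ((2 9 5 8 11 10 7))^4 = (2 11 9 10 5 7 8)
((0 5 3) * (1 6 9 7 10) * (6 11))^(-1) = ((0 5 3)(1 11 6 9 7 10))^(-1) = (0 3 5)(1 10 7 9 6 11)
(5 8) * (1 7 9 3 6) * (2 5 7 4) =(1 4 2 5 8 7 9 3 6) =[0, 4, 5, 6, 2, 8, 1, 9, 7, 3]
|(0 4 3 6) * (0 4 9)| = |(0 9)(3 6 4)| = 6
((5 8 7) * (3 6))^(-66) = ((3 6)(5 8 7))^(-66) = (8)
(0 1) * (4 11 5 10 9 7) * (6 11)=[1, 0, 2, 3, 6, 10, 11, 4, 8, 7, 9, 5]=(0 1)(4 6 11 5 10 9 7)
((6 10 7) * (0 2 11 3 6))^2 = (0 11 6 7 2 3 10)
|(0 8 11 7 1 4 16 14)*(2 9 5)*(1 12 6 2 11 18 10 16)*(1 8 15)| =|(0 15 1 4 8 18 10 16 14)(2 9 5 11 7 12 6)| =63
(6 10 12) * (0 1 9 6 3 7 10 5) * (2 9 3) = (0 1 3 7 10 12 2 9 6 5) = [1, 3, 9, 7, 4, 0, 5, 10, 8, 6, 12, 11, 2]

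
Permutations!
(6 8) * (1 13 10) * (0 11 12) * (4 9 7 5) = (0 11 12)(1 13 10)(4 9 7 5)(6 8) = [11, 13, 2, 3, 9, 4, 8, 5, 6, 7, 1, 12, 0, 10]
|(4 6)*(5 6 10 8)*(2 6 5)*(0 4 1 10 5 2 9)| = 9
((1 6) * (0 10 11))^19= ((0 10 11)(1 6))^19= (0 10 11)(1 6)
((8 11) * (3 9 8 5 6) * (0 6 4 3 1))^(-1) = (0 1 6)(3 4 5 11 8 9)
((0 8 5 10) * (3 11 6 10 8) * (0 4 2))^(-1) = (0 2 4 10 6 11 3)(5 8)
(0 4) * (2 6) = (0 4)(2 6) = [4, 1, 6, 3, 0, 5, 2]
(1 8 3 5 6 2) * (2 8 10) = (1 10 2)(3 5 6 8) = [0, 10, 1, 5, 4, 6, 8, 7, 3, 9, 2]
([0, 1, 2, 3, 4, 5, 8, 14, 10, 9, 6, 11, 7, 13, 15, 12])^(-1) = (6 10 8)(7 12 15 14)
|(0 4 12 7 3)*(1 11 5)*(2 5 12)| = |(0 4 2 5 1 11 12 7 3)| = 9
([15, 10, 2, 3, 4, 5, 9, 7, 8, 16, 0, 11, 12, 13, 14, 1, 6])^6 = [1, 0, 2, 3, 4, 5, 6, 7, 8, 9, 15, 11, 12, 13, 14, 10, 16]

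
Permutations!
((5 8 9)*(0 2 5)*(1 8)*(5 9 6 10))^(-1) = (0 9 2)(1 5 10 6 8)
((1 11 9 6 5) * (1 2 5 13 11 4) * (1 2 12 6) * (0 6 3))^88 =((0 6 13 11 9 1 4 2 5 12 3))^88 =(13)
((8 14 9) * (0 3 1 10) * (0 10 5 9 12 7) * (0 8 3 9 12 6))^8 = (0 14 7 5 3)(1 9 6 8 12)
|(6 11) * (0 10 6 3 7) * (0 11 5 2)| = |(0 10 6 5 2)(3 7 11)| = 15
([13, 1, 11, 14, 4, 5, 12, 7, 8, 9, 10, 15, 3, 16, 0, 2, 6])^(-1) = (0 14 3 12 6 16 13)(2 15 11)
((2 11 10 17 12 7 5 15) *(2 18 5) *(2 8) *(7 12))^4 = ((2 11 10 17 7 8)(5 15 18))^4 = (2 7 10)(5 15 18)(8 17 11)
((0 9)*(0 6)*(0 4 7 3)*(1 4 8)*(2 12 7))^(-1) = ((0 9 6 8 1 4 2 12 7 3))^(-1) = (0 3 7 12 2 4 1 8 6 9)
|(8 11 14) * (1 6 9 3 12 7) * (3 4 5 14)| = 11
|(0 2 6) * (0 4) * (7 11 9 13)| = |(0 2 6 4)(7 11 9 13)| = 4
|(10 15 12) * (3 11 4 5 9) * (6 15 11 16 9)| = |(3 16 9)(4 5 6 15 12 10 11)| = 21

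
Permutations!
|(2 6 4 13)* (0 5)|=4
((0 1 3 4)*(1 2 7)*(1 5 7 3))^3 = (0 4 3 2)(5 7) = ((0 2 3 4)(5 7))^3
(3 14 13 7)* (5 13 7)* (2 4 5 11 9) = (2 4 5 13 11 9)(3 14 7) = [0, 1, 4, 14, 5, 13, 6, 3, 8, 2, 10, 9, 12, 11, 7]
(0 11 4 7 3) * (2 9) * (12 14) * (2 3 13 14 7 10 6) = [11, 1, 9, 0, 10, 5, 2, 13, 8, 3, 6, 4, 7, 14, 12] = (0 11 4 10 6 2 9 3)(7 13 14 12)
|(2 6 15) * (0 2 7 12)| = |(0 2 6 15 7 12)| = 6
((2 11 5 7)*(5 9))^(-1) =((2 11 9 5 7))^(-1) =(2 7 5 9 11)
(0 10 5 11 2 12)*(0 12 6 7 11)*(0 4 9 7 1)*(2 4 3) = (12)(0 10 5 3 2 6 1)(4 9 7 11) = [10, 0, 6, 2, 9, 3, 1, 11, 8, 7, 5, 4, 12]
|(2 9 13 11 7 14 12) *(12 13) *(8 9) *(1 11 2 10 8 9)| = |(1 11 7 14 13 2 9 12 10 8)| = 10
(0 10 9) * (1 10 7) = (0 7 1 10 9) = [7, 10, 2, 3, 4, 5, 6, 1, 8, 0, 9]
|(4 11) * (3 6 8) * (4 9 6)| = 6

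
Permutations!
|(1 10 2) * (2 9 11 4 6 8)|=|(1 10 9 11 4 6 8 2)|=8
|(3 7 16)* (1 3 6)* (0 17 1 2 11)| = |(0 17 1 3 7 16 6 2 11)| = 9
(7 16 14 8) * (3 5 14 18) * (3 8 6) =(3 5 14 6)(7 16 18 8) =[0, 1, 2, 5, 4, 14, 3, 16, 7, 9, 10, 11, 12, 13, 6, 15, 18, 17, 8]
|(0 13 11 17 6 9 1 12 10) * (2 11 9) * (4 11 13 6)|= 24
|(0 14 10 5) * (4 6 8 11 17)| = 20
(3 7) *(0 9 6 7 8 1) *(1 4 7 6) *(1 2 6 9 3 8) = (0 3 1)(2 6 9)(4 7 8) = [3, 0, 6, 1, 7, 5, 9, 8, 4, 2]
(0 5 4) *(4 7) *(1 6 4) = [5, 6, 2, 3, 0, 7, 4, 1] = (0 5 7 1 6 4)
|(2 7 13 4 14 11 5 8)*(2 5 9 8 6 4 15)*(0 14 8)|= 4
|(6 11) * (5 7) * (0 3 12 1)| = |(0 3 12 1)(5 7)(6 11)| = 4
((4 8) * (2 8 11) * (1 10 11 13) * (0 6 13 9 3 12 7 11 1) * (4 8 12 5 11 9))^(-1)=(0 13 6)(1 10)(2 11 5 3 9 7 12)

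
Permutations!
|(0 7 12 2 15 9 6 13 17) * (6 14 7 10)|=30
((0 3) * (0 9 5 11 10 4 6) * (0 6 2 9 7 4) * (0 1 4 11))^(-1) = (0 5 9 2 4 1 10 11 7 3)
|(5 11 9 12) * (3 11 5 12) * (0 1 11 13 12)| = |(0 1 11 9 3 13 12)| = 7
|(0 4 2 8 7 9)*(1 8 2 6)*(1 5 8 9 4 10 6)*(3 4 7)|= 9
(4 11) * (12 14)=(4 11)(12 14)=[0, 1, 2, 3, 11, 5, 6, 7, 8, 9, 10, 4, 14, 13, 12]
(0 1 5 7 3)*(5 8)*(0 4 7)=(0 1 8 5)(3 4 7)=[1, 8, 2, 4, 7, 0, 6, 3, 5]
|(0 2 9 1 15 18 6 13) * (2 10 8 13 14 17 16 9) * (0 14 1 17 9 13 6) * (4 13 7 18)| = |(0 10 8 6 1 15 4 13 14 9 17 16 7 18)| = 14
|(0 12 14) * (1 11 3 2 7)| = 15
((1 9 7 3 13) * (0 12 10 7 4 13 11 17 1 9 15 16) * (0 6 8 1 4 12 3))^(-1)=(0 7 10 12 9 13 4 17 11 3)(1 8 6 16 15)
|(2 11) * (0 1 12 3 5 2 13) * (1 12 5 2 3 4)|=9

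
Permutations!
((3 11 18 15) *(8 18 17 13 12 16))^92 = (3 17 12 8 15 11 13 16 18) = ((3 11 17 13 12 16 8 18 15))^92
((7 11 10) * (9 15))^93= (9 15)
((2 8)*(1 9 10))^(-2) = (1 9 10)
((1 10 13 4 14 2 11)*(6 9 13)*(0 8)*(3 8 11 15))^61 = (0 2 9 11 15 13 1 3 4 10 8 14 6)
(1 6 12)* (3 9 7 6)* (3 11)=[0, 11, 2, 9, 4, 5, 12, 6, 8, 7, 10, 3, 1]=(1 11 3 9 7 6 12)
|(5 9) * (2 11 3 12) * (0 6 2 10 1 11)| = 30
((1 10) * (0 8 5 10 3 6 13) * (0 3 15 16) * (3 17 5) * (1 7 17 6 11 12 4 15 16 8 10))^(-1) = ((0 10 7 17 5 1 16)(3 11 12 4 15 8)(6 13))^(-1) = (0 16 1 5 17 7 10)(3 8 15 4 12 11)(6 13)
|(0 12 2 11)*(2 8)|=|(0 12 8 2 11)|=5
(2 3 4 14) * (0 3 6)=(0 3 4 14 2 6)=[3, 1, 6, 4, 14, 5, 0, 7, 8, 9, 10, 11, 12, 13, 2]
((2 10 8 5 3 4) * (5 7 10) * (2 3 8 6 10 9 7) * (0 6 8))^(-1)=(0 5 2 8 10 6)(3 4)(7 9)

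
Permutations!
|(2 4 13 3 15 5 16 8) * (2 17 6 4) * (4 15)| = |(3 4 13)(5 16 8 17 6 15)| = 6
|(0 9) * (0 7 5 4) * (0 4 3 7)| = 6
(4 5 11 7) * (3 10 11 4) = [0, 1, 2, 10, 5, 4, 6, 3, 8, 9, 11, 7] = (3 10 11 7)(4 5)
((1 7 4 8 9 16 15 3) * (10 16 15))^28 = (16)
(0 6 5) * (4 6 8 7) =(0 8 7 4 6 5) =[8, 1, 2, 3, 6, 0, 5, 4, 7]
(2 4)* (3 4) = (2 3 4) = [0, 1, 3, 4, 2]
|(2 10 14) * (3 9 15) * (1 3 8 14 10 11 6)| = |(1 3 9 15 8 14 2 11 6)| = 9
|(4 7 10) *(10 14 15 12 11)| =|(4 7 14 15 12 11 10)| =7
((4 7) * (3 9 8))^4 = (3 9 8)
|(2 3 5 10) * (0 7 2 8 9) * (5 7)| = 15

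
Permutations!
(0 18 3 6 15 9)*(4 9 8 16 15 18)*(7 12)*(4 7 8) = (0 7 12 8 16 15 4 9)(3 6 18) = [7, 1, 2, 6, 9, 5, 18, 12, 16, 0, 10, 11, 8, 13, 14, 4, 15, 17, 3]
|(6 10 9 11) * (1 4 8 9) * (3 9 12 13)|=10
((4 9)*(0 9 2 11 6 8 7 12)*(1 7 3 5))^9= ((0 9 4 2 11 6 8 3 5 1 7 12))^9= (0 1 8 2)(3 11 9 7)(4 12 5 6)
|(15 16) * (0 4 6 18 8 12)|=6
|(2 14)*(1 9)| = |(1 9)(2 14)| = 2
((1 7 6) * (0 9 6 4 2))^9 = (0 6 7 2 9 1 4)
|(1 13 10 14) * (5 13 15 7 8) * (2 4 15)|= |(1 2 4 15 7 8 5 13 10 14)|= 10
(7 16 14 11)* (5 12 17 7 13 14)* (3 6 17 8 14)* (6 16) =(3 16 5 12 8 14 11 13)(6 17 7) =[0, 1, 2, 16, 4, 12, 17, 6, 14, 9, 10, 13, 8, 3, 11, 15, 5, 7]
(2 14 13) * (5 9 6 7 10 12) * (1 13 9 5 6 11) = [0, 13, 14, 3, 4, 5, 7, 10, 8, 11, 12, 1, 6, 2, 9] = (1 13 2 14 9 11)(6 7 10 12)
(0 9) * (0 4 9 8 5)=(0 8 5)(4 9)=[8, 1, 2, 3, 9, 0, 6, 7, 5, 4]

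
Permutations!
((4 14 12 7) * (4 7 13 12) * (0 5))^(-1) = (0 5)(4 14)(12 13)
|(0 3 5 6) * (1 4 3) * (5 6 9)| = |(0 1 4 3 6)(5 9)| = 10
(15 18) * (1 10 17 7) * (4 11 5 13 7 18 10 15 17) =[0, 15, 2, 3, 11, 13, 6, 1, 8, 9, 4, 5, 12, 7, 14, 10, 16, 18, 17] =(1 15 10 4 11 5 13 7)(17 18)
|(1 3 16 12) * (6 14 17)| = |(1 3 16 12)(6 14 17)| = 12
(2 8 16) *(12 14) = (2 8 16)(12 14) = [0, 1, 8, 3, 4, 5, 6, 7, 16, 9, 10, 11, 14, 13, 12, 15, 2]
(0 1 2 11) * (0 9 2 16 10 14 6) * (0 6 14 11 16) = [1, 0, 16, 3, 4, 5, 6, 7, 8, 2, 11, 9, 12, 13, 14, 15, 10] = (0 1)(2 16 10 11 9)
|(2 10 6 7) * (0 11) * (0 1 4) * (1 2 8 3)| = 10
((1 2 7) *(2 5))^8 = ((1 5 2 7))^8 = (7)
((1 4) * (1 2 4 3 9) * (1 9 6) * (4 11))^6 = ((1 3 6)(2 11 4))^6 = (11)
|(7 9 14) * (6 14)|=4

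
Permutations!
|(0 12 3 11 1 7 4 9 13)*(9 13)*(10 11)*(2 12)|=10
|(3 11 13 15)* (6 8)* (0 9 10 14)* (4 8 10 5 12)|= 36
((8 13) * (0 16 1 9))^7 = (0 9 1 16)(8 13) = ((0 16 1 9)(8 13))^7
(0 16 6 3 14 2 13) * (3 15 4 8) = (0 16 6 15 4 8 3 14 2 13) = [16, 1, 13, 14, 8, 5, 15, 7, 3, 9, 10, 11, 12, 0, 2, 4, 6]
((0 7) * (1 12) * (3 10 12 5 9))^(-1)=(0 7)(1 12 10 3 9 5)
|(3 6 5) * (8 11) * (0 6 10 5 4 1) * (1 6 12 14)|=12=|(0 12 14 1)(3 10 5)(4 6)(8 11)|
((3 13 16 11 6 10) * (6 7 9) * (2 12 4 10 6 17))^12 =(2 12 4 10 3 13 16 11 7 9 17)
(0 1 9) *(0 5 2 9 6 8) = (0 1 6 8)(2 9 5) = [1, 6, 9, 3, 4, 2, 8, 7, 0, 5]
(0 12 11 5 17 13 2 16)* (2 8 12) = (0 2 16)(5 17 13 8 12 11) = [2, 1, 16, 3, 4, 17, 6, 7, 12, 9, 10, 5, 11, 8, 14, 15, 0, 13]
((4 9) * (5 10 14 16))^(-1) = ((4 9)(5 10 14 16))^(-1) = (4 9)(5 16 14 10)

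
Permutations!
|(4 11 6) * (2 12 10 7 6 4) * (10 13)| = |(2 12 13 10 7 6)(4 11)| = 6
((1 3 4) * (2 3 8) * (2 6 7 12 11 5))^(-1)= (1 4 3 2 5 11 12 7 6 8)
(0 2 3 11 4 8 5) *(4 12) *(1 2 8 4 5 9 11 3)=(0 8 9 11 12 5)(1 2)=[8, 2, 1, 3, 4, 0, 6, 7, 9, 11, 10, 12, 5]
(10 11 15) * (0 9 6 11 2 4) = (0 9 6 11 15 10 2 4) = [9, 1, 4, 3, 0, 5, 11, 7, 8, 6, 2, 15, 12, 13, 14, 10]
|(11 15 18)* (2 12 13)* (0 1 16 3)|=|(0 1 16 3)(2 12 13)(11 15 18)|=12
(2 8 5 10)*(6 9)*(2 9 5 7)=(2 8 7)(5 10 9 6)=[0, 1, 8, 3, 4, 10, 5, 2, 7, 6, 9]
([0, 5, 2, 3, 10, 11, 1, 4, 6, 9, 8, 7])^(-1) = (1 6 8 10 4 7 11 5)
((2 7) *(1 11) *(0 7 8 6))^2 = (11)(0 2 6 7 8) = ((0 7 2 8 6)(1 11))^2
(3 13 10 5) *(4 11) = (3 13 10 5)(4 11) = [0, 1, 2, 13, 11, 3, 6, 7, 8, 9, 5, 4, 12, 10]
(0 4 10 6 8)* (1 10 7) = (0 4 7 1 10 6 8) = [4, 10, 2, 3, 7, 5, 8, 1, 0, 9, 6]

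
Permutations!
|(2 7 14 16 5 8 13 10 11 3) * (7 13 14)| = 20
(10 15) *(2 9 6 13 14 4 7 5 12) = (2 9 6 13 14 4 7 5 12)(10 15) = [0, 1, 9, 3, 7, 12, 13, 5, 8, 6, 15, 11, 2, 14, 4, 10]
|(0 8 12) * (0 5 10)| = 5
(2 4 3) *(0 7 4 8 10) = [7, 1, 8, 2, 3, 5, 6, 4, 10, 9, 0] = (0 7 4 3 2 8 10)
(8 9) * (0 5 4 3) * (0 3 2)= [5, 1, 0, 3, 2, 4, 6, 7, 9, 8]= (0 5 4 2)(8 9)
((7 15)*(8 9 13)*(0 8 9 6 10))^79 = (0 10 6 8)(7 15)(9 13)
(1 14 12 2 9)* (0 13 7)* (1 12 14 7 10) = (14)(0 13 10 1 7)(2 9 12) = [13, 7, 9, 3, 4, 5, 6, 0, 8, 12, 1, 11, 2, 10, 14]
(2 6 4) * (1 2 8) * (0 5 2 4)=(0 5 2 6)(1 4 8)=[5, 4, 6, 3, 8, 2, 0, 7, 1]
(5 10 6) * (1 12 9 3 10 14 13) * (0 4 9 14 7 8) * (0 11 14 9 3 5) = [4, 12, 2, 10, 3, 7, 0, 8, 11, 5, 6, 14, 9, 1, 13] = (0 4 3 10 6)(1 12 9 5 7 8 11 14 13)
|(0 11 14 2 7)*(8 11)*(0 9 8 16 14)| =8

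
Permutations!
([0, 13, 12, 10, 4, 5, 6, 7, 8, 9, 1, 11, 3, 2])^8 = (1 2 3)(10 13 12)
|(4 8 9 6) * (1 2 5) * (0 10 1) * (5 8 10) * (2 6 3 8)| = 12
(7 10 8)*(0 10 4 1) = (0 10 8 7 4 1) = [10, 0, 2, 3, 1, 5, 6, 4, 7, 9, 8]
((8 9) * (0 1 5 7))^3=((0 1 5 7)(8 9))^3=(0 7 5 1)(8 9)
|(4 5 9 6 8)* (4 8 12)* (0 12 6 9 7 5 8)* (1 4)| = 10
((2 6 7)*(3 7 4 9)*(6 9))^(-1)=(2 7 3 9)(4 6)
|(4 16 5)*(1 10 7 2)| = |(1 10 7 2)(4 16 5)| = 12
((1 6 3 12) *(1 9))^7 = (1 3 9 6 12) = ((1 6 3 12 9))^7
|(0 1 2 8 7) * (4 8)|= 6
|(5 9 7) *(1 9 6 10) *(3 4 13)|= |(1 9 7 5 6 10)(3 4 13)|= 6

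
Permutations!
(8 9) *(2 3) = (2 3)(8 9) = [0, 1, 3, 2, 4, 5, 6, 7, 9, 8]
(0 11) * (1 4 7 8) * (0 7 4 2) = [11, 2, 0, 3, 4, 5, 6, 8, 1, 9, 10, 7] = (0 11 7 8 1 2)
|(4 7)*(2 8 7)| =4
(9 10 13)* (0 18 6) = [18, 1, 2, 3, 4, 5, 0, 7, 8, 10, 13, 11, 12, 9, 14, 15, 16, 17, 6] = (0 18 6)(9 10 13)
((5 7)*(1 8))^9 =(1 8)(5 7)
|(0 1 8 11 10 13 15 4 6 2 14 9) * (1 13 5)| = 40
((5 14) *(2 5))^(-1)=(2 14 5)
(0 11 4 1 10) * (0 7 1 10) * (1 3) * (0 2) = (0 11 4 10 7 3 1 2) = [11, 2, 0, 1, 10, 5, 6, 3, 8, 9, 7, 4]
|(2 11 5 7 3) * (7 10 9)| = 7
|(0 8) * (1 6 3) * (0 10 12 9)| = 15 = |(0 8 10 12 9)(1 6 3)|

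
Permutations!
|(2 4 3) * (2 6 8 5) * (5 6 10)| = 10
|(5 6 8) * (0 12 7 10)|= 12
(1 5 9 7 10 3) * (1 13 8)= (1 5 9 7 10 3 13 8)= [0, 5, 2, 13, 4, 9, 6, 10, 1, 7, 3, 11, 12, 8]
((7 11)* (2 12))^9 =(2 12)(7 11)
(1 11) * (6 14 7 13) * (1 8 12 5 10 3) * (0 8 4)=(0 8 12 5 10 3 1 11 4)(6 14 7 13)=[8, 11, 2, 1, 0, 10, 14, 13, 12, 9, 3, 4, 5, 6, 7]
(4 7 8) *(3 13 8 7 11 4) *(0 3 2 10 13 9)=[3, 1, 10, 9, 11, 5, 6, 7, 2, 0, 13, 4, 12, 8]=(0 3 9)(2 10 13 8)(4 11)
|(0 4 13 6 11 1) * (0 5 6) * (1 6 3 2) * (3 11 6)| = |(0 4 13)(1 5 11 3 2)| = 15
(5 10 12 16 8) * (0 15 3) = (0 15 3)(5 10 12 16 8) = [15, 1, 2, 0, 4, 10, 6, 7, 5, 9, 12, 11, 16, 13, 14, 3, 8]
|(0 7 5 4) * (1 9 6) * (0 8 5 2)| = 3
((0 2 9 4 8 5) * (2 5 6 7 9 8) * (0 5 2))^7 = (9) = ((0 2 8 6 7 9 4))^7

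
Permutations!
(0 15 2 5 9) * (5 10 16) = (0 15 2 10 16 5 9) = [15, 1, 10, 3, 4, 9, 6, 7, 8, 0, 16, 11, 12, 13, 14, 2, 5]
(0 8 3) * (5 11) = (0 8 3)(5 11) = [8, 1, 2, 0, 4, 11, 6, 7, 3, 9, 10, 5]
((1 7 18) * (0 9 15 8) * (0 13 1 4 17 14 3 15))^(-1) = (0 9)(1 13 8 15 3 14 17 4 18 7)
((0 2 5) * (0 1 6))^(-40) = (6)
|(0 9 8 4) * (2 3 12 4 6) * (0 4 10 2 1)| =20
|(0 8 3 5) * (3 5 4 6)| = |(0 8 5)(3 4 6)| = 3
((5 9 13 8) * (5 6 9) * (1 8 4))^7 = (1 8 6 9 13 4)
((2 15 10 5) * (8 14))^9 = (2 15 10 5)(8 14)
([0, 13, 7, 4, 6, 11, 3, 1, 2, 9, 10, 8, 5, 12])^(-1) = [0, 7, 8, 6, 3, 12, 4, 2, 11, 9, 10, 5, 13, 1]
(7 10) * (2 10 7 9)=(2 10 9)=[0, 1, 10, 3, 4, 5, 6, 7, 8, 2, 9]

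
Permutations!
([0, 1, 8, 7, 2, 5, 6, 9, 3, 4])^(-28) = [0, 1, 3, 9, 8, 5, 6, 4, 7, 2]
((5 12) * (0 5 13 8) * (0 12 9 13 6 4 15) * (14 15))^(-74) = ((0 5 9 13 8 12 6 4 14 15))^(-74) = (0 6 9 14 8)(4 13 15 12 5)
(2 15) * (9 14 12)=(2 15)(9 14 12)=[0, 1, 15, 3, 4, 5, 6, 7, 8, 14, 10, 11, 9, 13, 12, 2]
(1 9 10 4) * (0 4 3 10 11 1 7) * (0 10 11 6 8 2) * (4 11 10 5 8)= [11, 9, 0, 10, 7, 8, 4, 5, 2, 6, 3, 1]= (0 11 1 9 6 4 7 5 8 2)(3 10)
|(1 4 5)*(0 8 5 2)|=6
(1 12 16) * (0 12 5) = (0 12 16 1 5) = [12, 5, 2, 3, 4, 0, 6, 7, 8, 9, 10, 11, 16, 13, 14, 15, 1]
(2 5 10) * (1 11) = (1 11)(2 5 10) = [0, 11, 5, 3, 4, 10, 6, 7, 8, 9, 2, 1]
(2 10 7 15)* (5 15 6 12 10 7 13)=(2 7 6 12 10 13 5 15)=[0, 1, 7, 3, 4, 15, 12, 6, 8, 9, 13, 11, 10, 5, 14, 2]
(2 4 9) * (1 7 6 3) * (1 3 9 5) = [0, 7, 4, 3, 5, 1, 9, 6, 8, 2] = (1 7 6 9 2 4 5)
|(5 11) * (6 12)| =|(5 11)(6 12)| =2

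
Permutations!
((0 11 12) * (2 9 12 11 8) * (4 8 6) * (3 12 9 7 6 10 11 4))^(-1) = ((0 10 11 4 8 2 7 6 3 12))^(-1) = (0 12 3 6 7 2 8 4 11 10)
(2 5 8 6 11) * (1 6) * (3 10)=(1 6 11 2 5 8)(3 10)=[0, 6, 5, 10, 4, 8, 11, 7, 1, 9, 3, 2]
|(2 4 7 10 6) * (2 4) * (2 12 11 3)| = 4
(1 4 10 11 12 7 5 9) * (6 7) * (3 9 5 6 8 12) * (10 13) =[0, 4, 2, 9, 13, 5, 7, 6, 12, 1, 11, 3, 8, 10] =(1 4 13 10 11 3 9)(6 7)(8 12)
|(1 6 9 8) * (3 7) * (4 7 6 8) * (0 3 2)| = |(0 3 6 9 4 7 2)(1 8)| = 14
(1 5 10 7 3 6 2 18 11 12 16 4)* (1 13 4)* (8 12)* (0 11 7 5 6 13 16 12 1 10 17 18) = (0 11 8 1 6 2)(3 13 4 16 10 5 17 18 7) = [11, 6, 0, 13, 16, 17, 2, 3, 1, 9, 5, 8, 12, 4, 14, 15, 10, 18, 7]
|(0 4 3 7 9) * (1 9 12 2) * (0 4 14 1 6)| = 10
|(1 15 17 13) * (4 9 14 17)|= 7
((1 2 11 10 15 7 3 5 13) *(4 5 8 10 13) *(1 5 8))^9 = ((1 2 11 13 5 4 8 10 15 7 3))^9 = (1 7 10 4 13 2 3 15 8 5 11)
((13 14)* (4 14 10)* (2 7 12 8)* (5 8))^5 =(4 14 13 10)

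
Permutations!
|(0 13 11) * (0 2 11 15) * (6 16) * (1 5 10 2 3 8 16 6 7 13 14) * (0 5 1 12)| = 30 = |(0 14 12)(2 11 3 8 16 7 13 15 5 10)|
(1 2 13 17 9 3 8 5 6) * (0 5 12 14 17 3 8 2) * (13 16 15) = (0 5 6 1)(2 16 15 13 3)(8 12 14 17 9) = [5, 0, 16, 2, 4, 6, 1, 7, 12, 8, 10, 11, 14, 3, 17, 13, 15, 9]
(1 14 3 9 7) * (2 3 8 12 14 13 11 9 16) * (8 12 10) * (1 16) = (1 13 11 9 7 16 2 3)(8 10)(12 14) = [0, 13, 3, 1, 4, 5, 6, 16, 10, 7, 8, 9, 14, 11, 12, 15, 2]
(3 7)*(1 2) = (1 2)(3 7) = [0, 2, 1, 7, 4, 5, 6, 3]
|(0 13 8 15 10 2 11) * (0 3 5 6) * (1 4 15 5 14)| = 40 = |(0 13 8 5 6)(1 4 15 10 2 11 3 14)|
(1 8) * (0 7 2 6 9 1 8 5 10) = [7, 5, 6, 3, 4, 10, 9, 2, 8, 1, 0] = (0 7 2 6 9 1 5 10)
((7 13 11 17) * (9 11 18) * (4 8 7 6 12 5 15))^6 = ((4 8 7 13 18 9 11 17 6 12 5 15))^6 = (4 11)(5 18)(6 7)(8 17)(9 15)(12 13)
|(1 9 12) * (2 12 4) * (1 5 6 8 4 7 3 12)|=|(1 9 7 3 12 5 6 8 4 2)|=10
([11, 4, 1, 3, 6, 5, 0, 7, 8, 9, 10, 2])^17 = (0 6 4 1 2 11)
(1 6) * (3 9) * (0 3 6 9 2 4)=(0 3 2 4)(1 9 6)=[3, 9, 4, 2, 0, 5, 1, 7, 8, 6]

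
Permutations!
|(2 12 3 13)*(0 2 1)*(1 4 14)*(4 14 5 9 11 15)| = 35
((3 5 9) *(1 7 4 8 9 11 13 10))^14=(1 9 13 4 5)(3 10 8 11 7)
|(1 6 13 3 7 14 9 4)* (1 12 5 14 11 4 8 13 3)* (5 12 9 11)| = 11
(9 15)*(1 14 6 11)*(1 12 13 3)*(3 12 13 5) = [0, 14, 2, 1, 4, 3, 11, 7, 8, 15, 10, 13, 5, 12, 6, 9] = (1 14 6 11 13 12 5 3)(9 15)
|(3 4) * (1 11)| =|(1 11)(3 4)| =2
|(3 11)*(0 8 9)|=6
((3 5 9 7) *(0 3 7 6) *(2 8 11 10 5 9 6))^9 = ((0 3 9 2 8 11 10 5 6))^9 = (11)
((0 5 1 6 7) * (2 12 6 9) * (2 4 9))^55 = ((0 5 1 2 12 6 7)(4 9))^55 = (0 7 6 12 2 1 5)(4 9)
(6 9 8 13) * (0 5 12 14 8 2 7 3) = (0 5 12 14 8 13 6 9 2 7 3) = [5, 1, 7, 0, 4, 12, 9, 3, 13, 2, 10, 11, 14, 6, 8]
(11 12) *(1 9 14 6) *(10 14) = [0, 9, 2, 3, 4, 5, 1, 7, 8, 10, 14, 12, 11, 13, 6] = (1 9 10 14 6)(11 12)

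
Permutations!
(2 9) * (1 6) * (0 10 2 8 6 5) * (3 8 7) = (0 10 2 9 7 3 8 6 1 5) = [10, 5, 9, 8, 4, 0, 1, 3, 6, 7, 2]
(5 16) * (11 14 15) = (5 16)(11 14 15) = [0, 1, 2, 3, 4, 16, 6, 7, 8, 9, 10, 14, 12, 13, 15, 11, 5]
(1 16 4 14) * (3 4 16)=(16)(1 3 4 14)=[0, 3, 2, 4, 14, 5, 6, 7, 8, 9, 10, 11, 12, 13, 1, 15, 16]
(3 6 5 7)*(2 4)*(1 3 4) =(1 3 6 5 7 4 2) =[0, 3, 1, 6, 2, 7, 5, 4]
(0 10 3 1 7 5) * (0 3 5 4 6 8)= (0 10 5 3 1 7 4 6 8)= [10, 7, 2, 1, 6, 3, 8, 4, 0, 9, 5]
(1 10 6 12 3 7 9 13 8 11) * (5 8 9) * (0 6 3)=(0 6 12)(1 10 3 7 5 8 11)(9 13)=[6, 10, 2, 7, 4, 8, 12, 5, 11, 13, 3, 1, 0, 9]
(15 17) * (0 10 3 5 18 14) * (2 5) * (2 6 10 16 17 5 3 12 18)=(0 16 17 15 5 2 3 6 10 12 18 14)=[16, 1, 3, 6, 4, 2, 10, 7, 8, 9, 12, 11, 18, 13, 0, 5, 17, 15, 14]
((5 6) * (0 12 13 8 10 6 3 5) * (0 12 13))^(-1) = ((0 13 8 10 6 12)(3 5))^(-1) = (0 12 6 10 8 13)(3 5)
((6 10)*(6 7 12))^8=(12)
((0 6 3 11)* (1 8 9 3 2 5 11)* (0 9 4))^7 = (0 1 11 6 8 9 2 4 3 5)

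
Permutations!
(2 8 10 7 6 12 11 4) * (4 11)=(2 8 10 7 6 12 4)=[0, 1, 8, 3, 2, 5, 12, 6, 10, 9, 7, 11, 4]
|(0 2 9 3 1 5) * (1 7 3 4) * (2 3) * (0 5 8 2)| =15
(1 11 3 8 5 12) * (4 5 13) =(1 11 3 8 13 4 5 12) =[0, 11, 2, 8, 5, 12, 6, 7, 13, 9, 10, 3, 1, 4]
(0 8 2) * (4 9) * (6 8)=(0 6 8 2)(4 9)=[6, 1, 0, 3, 9, 5, 8, 7, 2, 4]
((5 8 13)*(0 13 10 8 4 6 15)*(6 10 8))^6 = (0 15 6 10 4 5 13)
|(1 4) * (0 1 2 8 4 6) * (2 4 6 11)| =|(0 1 11 2 8 6)| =6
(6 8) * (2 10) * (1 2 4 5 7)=(1 2 10 4 5 7)(6 8)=[0, 2, 10, 3, 5, 7, 8, 1, 6, 9, 4]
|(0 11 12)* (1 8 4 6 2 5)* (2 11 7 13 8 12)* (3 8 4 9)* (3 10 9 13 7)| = |(0 3 8 13 4 6 11 2 5 1 12)(9 10)| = 22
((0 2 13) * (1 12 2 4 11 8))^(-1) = ((0 4 11 8 1 12 2 13))^(-1) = (0 13 2 12 1 8 11 4)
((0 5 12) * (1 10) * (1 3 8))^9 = (12)(1 10 3 8)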